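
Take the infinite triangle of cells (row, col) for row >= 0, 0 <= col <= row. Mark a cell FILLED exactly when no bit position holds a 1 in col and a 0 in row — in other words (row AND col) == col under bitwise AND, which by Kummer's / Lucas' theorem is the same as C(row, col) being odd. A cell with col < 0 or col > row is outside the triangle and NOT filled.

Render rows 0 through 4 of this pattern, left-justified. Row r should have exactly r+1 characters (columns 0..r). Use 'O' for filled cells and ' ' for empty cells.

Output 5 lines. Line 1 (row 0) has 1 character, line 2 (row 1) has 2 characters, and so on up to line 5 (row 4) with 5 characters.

r0=0: O
r1=1: OO
r2=10: O O
r3=11: OOOO
r4=100: O   O

Answer: O
OO
O O
OOOO
O   O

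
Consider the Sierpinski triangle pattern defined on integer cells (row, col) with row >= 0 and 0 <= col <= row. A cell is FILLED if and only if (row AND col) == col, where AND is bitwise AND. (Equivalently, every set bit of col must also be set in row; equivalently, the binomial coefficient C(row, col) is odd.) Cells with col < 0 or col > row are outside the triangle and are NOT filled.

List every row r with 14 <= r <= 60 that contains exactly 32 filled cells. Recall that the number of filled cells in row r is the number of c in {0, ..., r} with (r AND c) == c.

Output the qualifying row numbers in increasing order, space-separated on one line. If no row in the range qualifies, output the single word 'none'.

Row r has 2^popcount(r) filled cells, so we need popcount(r) = log2(32) = 5.
Scan r = 14..60 and keep those with exactly 5 one-bits:
r=14=1110 popcount=3 -> skip
r=15=1111 popcount=4 -> skip
r=16=10000 popcount=1 -> skip
r=17=10001 popcount=2 -> skip
r=18=10010 popcount=2 -> skip
r=19=10011 popcount=3 -> skip
r=20=10100 popcount=2 -> skip
r=21=10101 popcount=3 -> skip
r=22=10110 popcount=3 -> skip
r=23=10111 popcount=4 -> skip
r=24=11000 popcount=2 -> skip
r=25=11001 popcount=3 -> skip
r=26=11010 popcount=3 -> skip
r=27=11011 popcount=4 -> skip
r=28=11100 popcount=3 -> skip
r=29=11101 popcount=4 -> skip
r=30=11110 popcount=4 -> skip
r=31=11111 popcount=5 -> KEEP
r=32=100000 popcount=1 -> skip
r=33=100001 popcount=2 -> skip
r=34=100010 popcount=2 -> skip
r=35=100011 popcount=3 -> skip
r=36=100100 popcount=2 -> skip
r=37=100101 popcount=3 -> skip
r=38=100110 popcount=3 -> skip
r=39=100111 popcount=4 -> skip
r=40=101000 popcount=2 -> skip
r=41=101001 popcount=3 -> skip
r=42=101010 popcount=3 -> skip
r=43=101011 popcount=4 -> skip
r=44=101100 popcount=3 -> skip
r=45=101101 popcount=4 -> skip
r=46=101110 popcount=4 -> skip
r=47=101111 popcount=5 -> KEEP
r=48=110000 popcount=2 -> skip
r=49=110001 popcount=3 -> skip
r=50=110010 popcount=3 -> skip
r=51=110011 popcount=4 -> skip
r=52=110100 popcount=3 -> skip
r=53=110101 popcount=4 -> skip
r=54=110110 popcount=4 -> skip
r=55=110111 popcount=5 -> KEEP
r=56=111000 popcount=3 -> skip
r=57=111001 popcount=4 -> skip
r=58=111010 popcount=4 -> skip
r=59=111011 popcount=5 -> KEEP
r=60=111100 popcount=4 -> skip
Kept rows: 31 47 55 59

Answer: 31 47 55 59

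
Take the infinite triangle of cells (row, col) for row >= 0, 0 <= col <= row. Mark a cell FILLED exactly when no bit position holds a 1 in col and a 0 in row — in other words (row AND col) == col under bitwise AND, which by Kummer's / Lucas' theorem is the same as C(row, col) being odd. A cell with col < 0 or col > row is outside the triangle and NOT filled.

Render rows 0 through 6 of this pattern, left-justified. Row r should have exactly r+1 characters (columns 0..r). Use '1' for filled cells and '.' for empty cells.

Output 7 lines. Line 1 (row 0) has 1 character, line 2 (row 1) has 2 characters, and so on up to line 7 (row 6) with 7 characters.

Answer: 1
11
1.1
1111
1...1
11..11
1.1.1.1

Derivation:
r0=0: 1
r1=1: 11
r2=10: 1.1
r3=11: 1111
r4=100: 1...1
r5=101: 11..11
r6=110: 1.1.1.1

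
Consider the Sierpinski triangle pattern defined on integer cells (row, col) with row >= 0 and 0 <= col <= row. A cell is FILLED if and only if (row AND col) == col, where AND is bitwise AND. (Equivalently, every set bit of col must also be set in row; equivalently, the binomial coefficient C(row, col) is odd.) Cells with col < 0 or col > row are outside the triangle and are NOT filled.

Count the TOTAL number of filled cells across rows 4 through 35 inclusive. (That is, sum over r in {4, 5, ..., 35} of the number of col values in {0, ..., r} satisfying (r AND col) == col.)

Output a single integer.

r4=100 pc1: +2 =2
r5=101 pc2: +4 =6
r6=110 pc2: +4 =10
r7=111 pc3: +8 =18
r8=1000 pc1: +2 =20
r9=1001 pc2: +4 =24
r10=1010 pc2: +4 =28
r11=1011 pc3: +8 =36
r12=1100 pc2: +4 =40
r13=1101 pc3: +8 =48
r14=1110 pc3: +8 =56
r15=1111 pc4: +16 =72
r16=10000 pc1: +2 =74
r17=10001 pc2: +4 =78
r18=10010 pc2: +4 =82
r19=10011 pc3: +8 =90
r20=10100 pc2: +4 =94
r21=10101 pc3: +8 =102
r22=10110 pc3: +8 =110
r23=10111 pc4: +16 =126
r24=11000 pc2: +4 =130
r25=11001 pc3: +8 =138
r26=11010 pc3: +8 =146
r27=11011 pc4: +16 =162
r28=11100 pc3: +8 =170
r29=11101 pc4: +16 =186
r30=11110 pc4: +16 =202
r31=11111 pc5: +32 =234
r32=100000 pc1: +2 =236
r33=100001 pc2: +4 =240
r34=100010 pc2: +4 =244
r35=100011 pc3: +8 =252

Answer: 252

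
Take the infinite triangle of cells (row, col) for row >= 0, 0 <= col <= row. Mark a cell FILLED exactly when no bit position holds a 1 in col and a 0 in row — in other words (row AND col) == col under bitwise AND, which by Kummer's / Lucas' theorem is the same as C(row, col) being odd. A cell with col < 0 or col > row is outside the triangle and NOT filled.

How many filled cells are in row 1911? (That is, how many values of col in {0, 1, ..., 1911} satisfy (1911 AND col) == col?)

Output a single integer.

1911 in binary = 11101110111
popcount(1911) = number of 1-bits in 11101110111 = 9
A col c satisfies (1911 AND c) == c iff every set bit of c is also set in 1911; each of the 9 set bits of 1911 can independently be on or off in c.
count = 2^9 = 512

Answer: 512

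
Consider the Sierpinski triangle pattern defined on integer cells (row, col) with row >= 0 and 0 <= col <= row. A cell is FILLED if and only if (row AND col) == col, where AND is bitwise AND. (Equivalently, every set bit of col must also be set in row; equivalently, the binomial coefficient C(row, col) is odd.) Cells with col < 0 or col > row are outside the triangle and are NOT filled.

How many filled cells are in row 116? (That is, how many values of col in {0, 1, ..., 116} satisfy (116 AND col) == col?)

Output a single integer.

116 in binary = 1110100
popcount(116) = number of 1-bits in 1110100 = 4
A col c satisfies (116 AND c) == c iff every set bit of c is also set in 116; each of the 4 set bits of 116 can independently be on or off in c.
count = 2^4 = 16

Answer: 16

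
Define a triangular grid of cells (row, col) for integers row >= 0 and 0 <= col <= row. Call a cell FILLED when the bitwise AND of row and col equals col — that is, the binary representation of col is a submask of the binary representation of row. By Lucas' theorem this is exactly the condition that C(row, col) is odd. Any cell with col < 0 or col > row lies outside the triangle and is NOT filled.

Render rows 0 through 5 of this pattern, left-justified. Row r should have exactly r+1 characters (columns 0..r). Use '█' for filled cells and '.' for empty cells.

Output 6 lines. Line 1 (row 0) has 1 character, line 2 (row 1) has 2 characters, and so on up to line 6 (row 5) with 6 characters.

r0=0: █
r1=1: ██
r2=10: █.█
r3=11: ████
r4=100: █...█
r5=101: ██..██

Answer: █
██
█.█
████
█...█
██..██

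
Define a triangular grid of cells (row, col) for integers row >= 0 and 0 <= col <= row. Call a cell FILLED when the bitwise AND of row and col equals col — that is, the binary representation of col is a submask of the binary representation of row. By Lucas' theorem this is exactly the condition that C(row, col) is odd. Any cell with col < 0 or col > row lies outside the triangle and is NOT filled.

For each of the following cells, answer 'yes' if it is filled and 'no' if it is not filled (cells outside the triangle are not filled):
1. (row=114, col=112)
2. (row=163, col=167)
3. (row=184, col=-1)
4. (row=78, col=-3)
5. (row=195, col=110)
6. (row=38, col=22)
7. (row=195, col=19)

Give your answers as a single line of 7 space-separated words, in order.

(114,112): row=0b1110010, col=0b1110000, row AND col = 0b1110000 = 112; 112 == 112 -> filled
(163,167): col outside [0, 163] -> not filled
(184,-1): col outside [0, 184] -> not filled
(78,-3): col outside [0, 78] -> not filled
(195,110): row=0b11000011, col=0b1101110, row AND col = 0b1000010 = 66; 66 != 110 -> empty
(38,22): row=0b100110, col=0b10110, row AND col = 0b110 = 6; 6 != 22 -> empty
(195,19): row=0b11000011, col=0b10011, row AND col = 0b11 = 3; 3 != 19 -> empty

Answer: yes no no no no no no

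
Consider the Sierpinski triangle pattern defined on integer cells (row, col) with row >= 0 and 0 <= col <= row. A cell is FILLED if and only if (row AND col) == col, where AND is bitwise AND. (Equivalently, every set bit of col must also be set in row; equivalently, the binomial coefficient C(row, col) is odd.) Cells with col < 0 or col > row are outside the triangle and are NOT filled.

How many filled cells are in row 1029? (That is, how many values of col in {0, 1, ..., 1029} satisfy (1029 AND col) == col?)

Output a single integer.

1029 in binary = 10000000101
popcount(1029) = number of 1-bits in 10000000101 = 3
A col c satisfies (1029 AND c) == c iff every set bit of c is also set in 1029; each of the 3 set bits of 1029 can independently be on or off in c.
count = 2^3 = 8

Answer: 8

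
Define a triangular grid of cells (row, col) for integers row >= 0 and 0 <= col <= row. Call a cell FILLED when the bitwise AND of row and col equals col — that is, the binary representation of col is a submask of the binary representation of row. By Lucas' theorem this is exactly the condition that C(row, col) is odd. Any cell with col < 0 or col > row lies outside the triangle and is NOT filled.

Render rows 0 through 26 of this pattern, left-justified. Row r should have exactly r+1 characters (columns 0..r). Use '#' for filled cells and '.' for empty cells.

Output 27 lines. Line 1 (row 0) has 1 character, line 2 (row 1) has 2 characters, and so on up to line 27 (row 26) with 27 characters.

Answer: #
##
#.#
####
#...#
##..##
#.#.#.#
########
#.......#
##......##
#.#.....#.#
####....####
#...#...#...#
##..##..##..##
#.#.#.#.#.#.#.#
################
#...............#
##..............##
#.#.............#.#
####............####
#...#...........#...#
##..##..........##..##
#.#.#.#.........#.#.#.#
########........########
#.......#.......#.......#
##......##......##......##
#.#.....#.#.....#.#.....#.#

Derivation:
r0=0: #
r1=1: ##
r2=10: #.#
r3=11: ####
r4=100: #...#
r5=101: ##..##
r6=110: #.#.#.#
r7=111: ########
r8=1000: #.......#
r9=1001: ##......##
r10=1010: #.#.....#.#
r11=1011: ####....####
r12=1100: #...#...#...#
r13=1101: ##..##..##..##
r14=1110: #.#.#.#.#.#.#.#
r15=1111: ################
r16=10000: #...............#
r17=10001: ##..............##
r18=10010: #.#.............#.#
r19=10011: ####............####
r20=10100: #...#...........#...#
r21=10101: ##..##..........##..##
r22=10110: #.#.#.#.........#.#.#.#
r23=10111: ########........########
r24=11000: #.......#.......#.......#
r25=11001: ##......##......##......##
r26=11010: #.#.....#.#.....#.#.....#.#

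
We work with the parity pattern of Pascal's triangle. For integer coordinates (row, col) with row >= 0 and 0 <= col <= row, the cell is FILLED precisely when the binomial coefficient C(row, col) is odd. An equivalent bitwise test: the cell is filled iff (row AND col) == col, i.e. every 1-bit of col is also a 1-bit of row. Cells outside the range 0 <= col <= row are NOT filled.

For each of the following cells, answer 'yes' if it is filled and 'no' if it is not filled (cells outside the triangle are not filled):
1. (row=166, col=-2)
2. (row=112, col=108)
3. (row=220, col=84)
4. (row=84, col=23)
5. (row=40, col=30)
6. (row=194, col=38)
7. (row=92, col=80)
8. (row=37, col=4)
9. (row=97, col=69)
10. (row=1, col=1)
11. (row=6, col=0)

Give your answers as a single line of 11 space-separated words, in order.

(166,-2): col outside [0, 166] -> not filled
(112,108): row=0b1110000, col=0b1101100, row AND col = 0b1100000 = 96; 96 != 108 -> empty
(220,84): row=0b11011100, col=0b1010100, row AND col = 0b1010100 = 84; 84 == 84 -> filled
(84,23): row=0b1010100, col=0b10111, row AND col = 0b10100 = 20; 20 != 23 -> empty
(40,30): row=0b101000, col=0b11110, row AND col = 0b1000 = 8; 8 != 30 -> empty
(194,38): row=0b11000010, col=0b100110, row AND col = 0b10 = 2; 2 != 38 -> empty
(92,80): row=0b1011100, col=0b1010000, row AND col = 0b1010000 = 80; 80 == 80 -> filled
(37,4): row=0b100101, col=0b100, row AND col = 0b100 = 4; 4 == 4 -> filled
(97,69): row=0b1100001, col=0b1000101, row AND col = 0b1000001 = 65; 65 != 69 -> empty
(1,1): row=0b1, col=0b1, row AND col = 0b1 = 1; 1 == 1 -> filled
(6,0): row=0b110, col=0b0, row AND col = 0b0 = 0; 0 == 0 -> filled

Answer: no no yes no no no yes yes no yes yes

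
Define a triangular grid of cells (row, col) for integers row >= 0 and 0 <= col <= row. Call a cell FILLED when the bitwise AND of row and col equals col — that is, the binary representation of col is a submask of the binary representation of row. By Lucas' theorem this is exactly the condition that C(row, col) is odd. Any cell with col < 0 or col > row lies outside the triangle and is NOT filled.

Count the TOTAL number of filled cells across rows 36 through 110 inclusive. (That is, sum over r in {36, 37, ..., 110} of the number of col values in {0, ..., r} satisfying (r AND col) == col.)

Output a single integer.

Answer: 1214

Derivation:
r36=100100 pc2: +4 =4
r37=100101 pc3: +8 =12
r38=100110 pc3: +8 =20
r39=100111 pc4: +16 =36
r40=101000 pc2: +4 =40
r41=101001 pc3: +8 =48
r42=101010 pc3: +8 =56
r43=101011 pc4: +16 =72
r44=101100 pc3: +8 =80
r45=101101 pc4: +16 =96
r46=101110 pc4: +16 =112
r47=101111 pc5: +32 =144
r48=110000 pc2: +4 =148
r49=110001 pc3: +8 =156
r50=110010 pc3: +8 =164
r51=110011 pc4: +16 =180
r52=110100 pc3: +8 =188
r53=110101 pc4: +16 =204
r54=110110 pc4: +16 =220
r55=110111 pc5: +32 =252
r56=111000 pc3: +8 =260
r57=111001 pc4: +16 =276
r58=111010 pc4: +16 =292
r59=111011 pc5: +32 =324
r60=111100 pc4: +16 =340
r61=111101 pc5: +32 =372
r62=111110 pc5: +32 =404
r63=111111 pc6: +64 =468
r64=1000000 pc1: +2 =470
r65=1000001 pc2: +4 =474
r66=1000010 pc2: +4 =478
r67=1000011 pc3: +8 =486
r68=1000100 pc2: +4 =490
r69=1000101 pc3: +8 =498
r70=1000110 pc3: +8 =506
r71=1000111 pc4: +16 =522
r72=1001000 pc2: +4 =526
r73=1001001 pc3: +8 =534
r74=1001010 pc3: +8 =542
r75=1001011 pc4: +16 =558
r76=1001100 pc3: +8 =566
r77=1001101 pc4: +16 =582
r78=1001110 pc4: +16 =598
r79=1001111 pc5: +32 =630
r80=1010000 pc2: +4 =634
r81=1010001 pc3: +8 =642
r82=1010010 pc3: +8 =650
r83=1010011 pc4: +16 =666
r84=1010100 pc3: +8 =674
r85=1010101 pc4: +16 =690
r86=1010110 pc4: +16 =706
r87=1010111 pc5: +32 =738
r88=1011000 pc3: +8 =746
r89=1011001 pc4: +16 =762
r90=1011010 pc4: +16 =778
r91=1011011 pc5: +32 =810
r92=1011100 pc4: +16 =826
r93=1011101 pc5: +32 =858
r94=1011110 pc5: +32 =890
r95=1011111 pc6: +64 =954
r96=1100000 pc2: +4 =958
r97=1100001 pc3: +8 =966
r98=1100010 pc3: +8 =974
r99=1100011 pc4: +16 =990
r100=1100100 pc3: +8 =998
r101=1100101 pc4: +16 =1014
r102=1100110 pc4: +16 =1030
r103=1100111 pc5: +32 =1062
r104=1101000 pc3: +8 =1070
r105=1101001 pc4: +16 =1086
r106=1101010 pc4: +16 =1102
r107=1101011 pc5: +32 =1134
r108=1101100 pc4: +16 =1150
r109=1101101 pc5: +32 =1182
r110=1101110 pc5: +32 =1214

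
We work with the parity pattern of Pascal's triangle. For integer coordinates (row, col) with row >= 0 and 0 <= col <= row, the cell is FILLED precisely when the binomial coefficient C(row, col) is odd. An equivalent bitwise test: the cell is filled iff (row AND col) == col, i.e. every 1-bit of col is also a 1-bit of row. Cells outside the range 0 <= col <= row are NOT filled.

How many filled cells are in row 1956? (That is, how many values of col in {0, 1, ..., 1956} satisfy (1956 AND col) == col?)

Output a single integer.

Answer: 64

Derivation:
1956 in binary = 11110100100
popcount(1956) = number of 1-bits in 11110100100 = 6
A col c satisfies (1956 AND c) == c iff every set bit of c is also set in 1956; each of the 6 set bits of 1956 can independently be on or off in c.
count = 2^6 = 64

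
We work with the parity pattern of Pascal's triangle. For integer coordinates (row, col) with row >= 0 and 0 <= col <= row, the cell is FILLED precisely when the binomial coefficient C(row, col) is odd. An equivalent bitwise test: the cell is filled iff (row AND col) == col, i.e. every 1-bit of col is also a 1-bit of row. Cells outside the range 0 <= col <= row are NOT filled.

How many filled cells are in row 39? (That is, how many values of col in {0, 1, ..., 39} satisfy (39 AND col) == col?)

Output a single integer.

Answer: 16

Derivation:
39 in binary = 100111
popcount(39) = number of 1-bits in 100111 = 4
A col c satisfies (39 AND c) == c iff every set bit of c is also set in 39; each of the 4 set bits of 39 can independently be on or off in c.
count = 2^4 = 16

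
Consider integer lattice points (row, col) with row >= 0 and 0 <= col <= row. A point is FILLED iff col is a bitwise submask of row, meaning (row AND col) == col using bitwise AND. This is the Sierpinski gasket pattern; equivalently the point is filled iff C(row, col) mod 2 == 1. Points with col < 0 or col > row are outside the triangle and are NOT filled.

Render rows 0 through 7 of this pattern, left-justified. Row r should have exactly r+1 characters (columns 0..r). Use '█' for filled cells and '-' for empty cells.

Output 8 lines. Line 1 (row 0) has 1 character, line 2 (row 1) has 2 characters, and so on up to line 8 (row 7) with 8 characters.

r0=0: █
r1=1: ██
r2=10: █-█
r3=11: ████
r4=100: █---█
r5=101: ██--██
r6=110: █-█-█-█
r7=111: ████████

Answer: █
██
█-█
████
█---█
██--██
█-█-█-█
████████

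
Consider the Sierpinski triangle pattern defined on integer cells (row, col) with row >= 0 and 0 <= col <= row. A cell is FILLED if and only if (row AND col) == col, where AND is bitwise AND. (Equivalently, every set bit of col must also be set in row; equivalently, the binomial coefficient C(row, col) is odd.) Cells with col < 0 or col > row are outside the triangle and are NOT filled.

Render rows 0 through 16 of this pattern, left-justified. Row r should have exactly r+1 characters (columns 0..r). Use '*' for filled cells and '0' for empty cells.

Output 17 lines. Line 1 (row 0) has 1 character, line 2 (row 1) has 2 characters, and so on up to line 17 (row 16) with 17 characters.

Answer: *
**
*0*
****
*000*
**00**
*0*0*0*
********
*0000000*
**000000**
*0*00000*0*
****0000****
*000*000*000*
**00**00**00**
*0*0*0*0*0*0*0*
****************
*000000000000000*

Derivation:
r0=0: *
r1=1: **
r2=10: *0*
r3=11: ****
r4=100: *000*
r5=101: **00**
r6=110: *0*0*0*
r7=111: ********
r8=1000: *0000000*
r9=1001: **000000**
r10=1010: *0*00000*0*
r11=1011: ****0000****
r12=1100: *000*000*000*
r13=1101: **00**00**00**
r14=1110: *0*0*0*0*0*0*0*
r15=1111: ****************
r16=10000: *000000000000000*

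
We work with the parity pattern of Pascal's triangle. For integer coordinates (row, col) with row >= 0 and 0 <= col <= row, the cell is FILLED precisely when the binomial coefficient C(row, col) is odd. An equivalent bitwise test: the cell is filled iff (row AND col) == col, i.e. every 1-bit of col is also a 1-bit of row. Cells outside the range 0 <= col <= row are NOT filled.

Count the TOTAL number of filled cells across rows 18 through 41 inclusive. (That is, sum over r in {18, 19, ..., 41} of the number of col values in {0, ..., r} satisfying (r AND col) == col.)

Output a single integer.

Answer: 222

Derivation:
r18=10010 pc2: +4 =4
r19=10011 pc3: +8 =12
r20=10100 pc2: +4 =16
r21=10101 pc3: +8 =24
r22=10110 pc3: +8 =32
r23=10111 pc4: +16 =48
r24=11000 pc2: +4 =52
r25=11001 pc3: +8 =60
r26=11010 pc3: +8 =68
r27=11011 pc4: +16 =84
r28=11100 pc3: +8 =92
r29=11101 pc4: +16 =108
r30=11110 pc4: +16 =124
r31=11111 pc5: +32 =156
r32=100000 pc1: +2 =158
r33=100001 pc2: +4 =162
r34=100010 pc2: +4 =166
r35=100011 pc3: +8 =174
r36=100100 pc2: +4 =178
r37=100101 pc3: +8 =186
r38=100110 pc3: +8 =194
r39=100111 pc4: +16 =210
r40=101000 pc2: +4 =214
r41=101001 pc3: +8 =222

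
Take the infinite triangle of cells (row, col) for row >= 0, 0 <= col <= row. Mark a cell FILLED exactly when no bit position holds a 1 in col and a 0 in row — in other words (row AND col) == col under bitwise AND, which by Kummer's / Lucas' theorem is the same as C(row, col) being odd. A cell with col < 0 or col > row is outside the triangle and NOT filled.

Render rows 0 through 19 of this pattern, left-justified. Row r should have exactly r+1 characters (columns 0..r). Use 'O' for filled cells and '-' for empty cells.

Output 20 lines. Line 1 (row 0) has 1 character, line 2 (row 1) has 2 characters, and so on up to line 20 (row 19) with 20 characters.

Answer: O
OO
O-O
OOOO
O---O
OO--OO
O-O-O-O
OOOOOOOO
O-------O
OO------OO
O-O-----O-O
OOOO----OOOO
O---O---O---O
OO--OO--OO--OO
O-O-O-O-O-O-O-O
OOOOOOOOOOOOOOOO
O---------------O
OO--------------OO
O-O-------------O-O
OOOO------------OOOO

Derivation:
r0=0: O
r1=1: OO
r2=10: O-O
r3=11: OOOO
r4=100: O---O
r5=101: OO--OO
r6=110: O-O-O-O
r7=111: OOOOOOOO
r8=1000: O-------O
r9=1001: OO------OO
r10=1010: O-O-----O-O
r11=1011: OOOO----OOOO
r12=1100: O---O---O---O
r13=1101: OO--OO--OO--OO
r14=1110: O-O-O-O-O-O-O-O
r15=1111: OOOOOOOOOOOOOOOO
r16=10000: O---------------O
r17=10001: OO--------------OO
r18=10010: O-O-------------O-O
r19=10011: OOOO------------OOOO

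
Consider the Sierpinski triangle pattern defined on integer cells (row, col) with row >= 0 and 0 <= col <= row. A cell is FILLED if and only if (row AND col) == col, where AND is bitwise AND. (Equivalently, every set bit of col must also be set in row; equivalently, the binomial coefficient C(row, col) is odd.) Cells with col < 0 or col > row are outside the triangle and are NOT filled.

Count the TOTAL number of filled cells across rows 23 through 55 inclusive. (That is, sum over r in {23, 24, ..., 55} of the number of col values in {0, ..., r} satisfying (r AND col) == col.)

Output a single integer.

Answer: 394

Derivation:
r23=10111 pc4: +16 =16
r24=11000 pc2: +4 =20
r25=11001 pc3: +8 =28
r26=11010 pc3: +8 =36
r27=11011 pc4: +16 =52
r28=11100 pc3: +8 =60
r29=11101 pc4: +16 =76
r30=11110 pc4: +16 =92
r31=11111 pc5: +32 =124
r32=100000 pc1: +2 =126
r33=100001 pc2: +4 =130
r34=100010 pc2: +4 =134
r35=100011 pc3: +8 =142
r36=100100 pc2: +4 =146
r37=100101 pc3: +8 =154
r38=100110 pc3: +8 =162
r39=100111 pc4: +16 =178
r40=101000 pc2: +4 =182
r41=101001 pc3: +8 =190
r42=101010 pc3: +8 =198
r43=101011 pc4: +16 =214
r44=101100 pc3: +8 =222
r45=101101 pc4: +16 =238
r46=101110 pc4: +16 =254
r47=101111 pc5: +32 =286
r48=110000 pc2: +4 =290
r49=110001 pc3: +8 =298
r50=110010 pc3: +8 =306
r51=110011 pc4: +16 =322
r52=110100 pc3: +8 =330
r53=110101 pc4: +16 =346
r54=110110 pc4: +16 =362
r55=110111 pc5: +32 =394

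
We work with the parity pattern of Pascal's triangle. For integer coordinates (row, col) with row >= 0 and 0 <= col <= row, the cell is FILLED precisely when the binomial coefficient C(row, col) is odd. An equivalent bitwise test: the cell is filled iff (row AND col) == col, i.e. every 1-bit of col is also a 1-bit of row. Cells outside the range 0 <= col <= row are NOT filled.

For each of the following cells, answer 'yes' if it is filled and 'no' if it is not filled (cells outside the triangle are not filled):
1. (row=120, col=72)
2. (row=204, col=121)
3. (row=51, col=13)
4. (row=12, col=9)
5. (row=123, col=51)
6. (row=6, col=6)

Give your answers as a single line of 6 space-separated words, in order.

(120,72): row=0b1111000, col=0b1001000, row AND col = 0b1001000 = 72; 72 == 72 -> filled
(204,121): row=0b11001100, col=0b1111001, row AND col = 0b1001000 = 72; 72 != 121 -> empty
(51,13): row=0b110011, col=0b1101, row AND col = 0b1 = 1; 1 != 13 -> empty
(12,9): row=0b1100, col=0b1001, row AND col = 0b1000 = 8; 8 != 9 -> empty
(123,51): row=0b1111011, col=0b110011, row AND col = 0b110011 = 51; 51 == 51 -> filled
(6,6): row=0b110, col=0b110, row AND col = 0b110 = 6; 6 == 6 -> filled

Answer: yes no no no yes yes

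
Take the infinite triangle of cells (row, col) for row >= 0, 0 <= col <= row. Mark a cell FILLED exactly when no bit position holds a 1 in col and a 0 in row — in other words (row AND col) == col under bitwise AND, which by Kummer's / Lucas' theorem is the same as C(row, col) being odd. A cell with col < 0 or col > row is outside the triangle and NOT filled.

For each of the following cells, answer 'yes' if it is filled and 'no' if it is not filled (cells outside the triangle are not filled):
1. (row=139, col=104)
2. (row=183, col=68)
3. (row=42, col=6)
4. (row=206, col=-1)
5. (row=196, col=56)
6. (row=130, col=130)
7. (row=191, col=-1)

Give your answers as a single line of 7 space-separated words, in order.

(139,104): row=0b10001011, col=0b1101000, row AND col = 0b1000 = 8; 8 != 104 -> empty
(183,68): row=0b10110111, col=0b1000100, row AND col = 0b100 = 4; 4 != 68 -> empty
(42,6): row=0b101010, col=0b110, row AND col = 0b10 = 2; 2 != 6 -> empty
(206,-1): col outside [0, 206] -> not filled
(196,56): row=0b11000100, col=0b111000, row AND col = 0b0 = 0; 0 != 56 -> empty
(130,130): row=0b10000010, col=0b10000010, row AND col = 0b10000010 = 130; 130 == 130 -> filled
(191,-1): col outside [0, 191] -> not filled

Answer: no no no no no yes no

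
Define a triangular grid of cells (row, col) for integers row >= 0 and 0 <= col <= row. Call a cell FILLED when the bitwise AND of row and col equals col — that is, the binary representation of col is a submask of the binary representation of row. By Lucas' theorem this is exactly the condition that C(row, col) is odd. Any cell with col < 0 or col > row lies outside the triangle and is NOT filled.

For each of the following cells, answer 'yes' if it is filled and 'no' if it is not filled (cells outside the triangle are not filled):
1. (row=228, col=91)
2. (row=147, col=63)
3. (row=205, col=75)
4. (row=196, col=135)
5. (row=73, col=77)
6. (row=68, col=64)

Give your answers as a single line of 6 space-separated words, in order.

(228,91): row=0b11100100, col=0b1011011, row AND col = 0b1000000 = 64; 64 != 91 -> empty
(147,63): row=0b10010011, col=0b111111, row AND col = 0b10011 = 19; 19 != 63 -> empty
(205,75): row=0b11001101, col=0b1001011, row AND col = 0b1001001 = 73; 73 != 75 -> empty
(196,135): row=0b11000100, col=0b10000111, row AND col = 0b10000100 = 132; 132 != 135 -> empty
(73,77): col outside [0, 73] -> not filled
(68,64): row=0b1000100, col=0b1000000, row AND col = 0b1000000 = 64; 64 == 64 -> filled

Answer: no no no no no yes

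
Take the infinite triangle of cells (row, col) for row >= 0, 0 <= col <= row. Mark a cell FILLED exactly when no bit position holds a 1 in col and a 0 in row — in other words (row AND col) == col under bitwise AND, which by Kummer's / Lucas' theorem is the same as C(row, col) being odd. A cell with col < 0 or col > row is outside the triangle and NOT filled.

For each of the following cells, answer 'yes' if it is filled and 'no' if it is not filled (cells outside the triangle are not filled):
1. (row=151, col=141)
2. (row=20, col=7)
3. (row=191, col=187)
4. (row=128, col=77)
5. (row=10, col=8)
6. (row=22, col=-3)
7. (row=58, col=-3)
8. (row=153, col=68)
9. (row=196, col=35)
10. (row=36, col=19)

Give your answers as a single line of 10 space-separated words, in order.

Answer: no no yes no yes no no no no no

Derivation:
(151,141): row=0b10010111, col=0b10001101, row AND col = 0b10000101 = 133; 133 != 141 -> empty
(20,7): row=0b10100, col=0b111, row AND col = 0b100 = 4; 4 != 7 -> empty
(191,187): row=0b10111111, col=0b10111011, row AND col = 0b10111011 = 187; 187 == 187 -> filled
(128,77): row=0b10000000, col=0b1001101, row AND col = 0b0 = 0; 0 != 77 -> empty
(10,8): row=0b1010, col=0b1000, row AND col = 0b1000 = 8; 8 == 8 -> filled
(22,-3): col outside [0, 22] -> not filled
(58,-3): col outside [0, 58] -> not filled
(153,68): row=0b10011001, col=0b1000100, row AND col = 0b0 = 0; 0 != 68 -> empty
(196,35): row=0b11000100, col=0b100011, row AND col = 0b0 = 0; 0 != 35 -> empty
(36,19): row=0b100100, col=0b10011, row AND col = 0b0 = 0; 0 != 19 -> empty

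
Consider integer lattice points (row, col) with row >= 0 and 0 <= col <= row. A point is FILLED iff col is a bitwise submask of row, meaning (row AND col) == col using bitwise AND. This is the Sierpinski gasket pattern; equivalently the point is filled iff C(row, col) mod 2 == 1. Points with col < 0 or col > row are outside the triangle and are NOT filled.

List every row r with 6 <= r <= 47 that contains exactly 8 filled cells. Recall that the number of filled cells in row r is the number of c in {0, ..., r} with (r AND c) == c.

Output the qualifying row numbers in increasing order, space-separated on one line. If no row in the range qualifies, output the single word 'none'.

Row r has 2^popcount(r) filled cells, so we need popcount(r) = log2(8) = 3.
Scan r = 6..47 and keep those with exactly 3 one-bits:
r=6=110 popcount=2 -> skip
r=7=111 popcount=3 -> KEEP
r=8=1000 popcount=1 -> skip
r=9=1001 popcount=2 -> skip
r=10=1010 popcount=2 -> skip
r=11=1011 popcount=3 -> KEEP
r=12=1100 popcount=2 -> skip
r=13=1101 popcount=3 -> KEEP
r=14=1110 popcount=3 -> KEEP
r=15=1111 popcount=4 -> skip
r=16=10000 popcount=1 -> skip
r=17=10001 popcount=2 -> skip
r=18=10010 popcount=2 -> skip
r=19=10011 popcount=3 -> KEEP
r=20=10100 popcount=2 -> skip
r=21=10101 popcount=3 -> KEEP
r=22=10110 popcount=3 -> KEEP
r=23=10111 popcount=4 -> skip
r=24=11000 popcount=2 -> skip
r=25=11001 popcount=3 -> KEEP
r=26=11010 popcount=3 -> KEEP
r=27=11011 popcount=4 -> skip
r=28=11100 popcount=3 -> KEEP
r=29=11101 popcount=4 -> skip
r=30=11110 popcount=4 -> skip
r=31=11111 popcount=5 -> skip
r=32=100000 popcount=1 -> skip
r=33=100001 popcount=2 -> skip
r=34=100010 popcount=2 -> skip
r=35=100011 popcount=3 -> KEEP
r=36=100100 popcount=2 -> skip
r=37=100101 popcount=3 -> KEEP
r=38=100110 popcount=3 -> KEEP
r=39=100111 popcount=4 -> skip
r=40=101000 popcount=2 -> skip
r=41=101001 popcount=3 -> KEEP
r=42=101010 popcount=3 -> KEEP
r=43=101011 popcount=4 -> skip
r=44=101100 popcount=3 -> KEEP
r=45=101101 popcount=4 -> skip
r=46=101110 popcount=4 -> skip
r=47=101111 popcount=5 -> skip
Kept rows: 7 11 13 14 19 21 22 25 26 28 35 37 38 41 42 44

Answer: 7 11 13 14 19 21 22 25 26 28 35 37 38 41 42 44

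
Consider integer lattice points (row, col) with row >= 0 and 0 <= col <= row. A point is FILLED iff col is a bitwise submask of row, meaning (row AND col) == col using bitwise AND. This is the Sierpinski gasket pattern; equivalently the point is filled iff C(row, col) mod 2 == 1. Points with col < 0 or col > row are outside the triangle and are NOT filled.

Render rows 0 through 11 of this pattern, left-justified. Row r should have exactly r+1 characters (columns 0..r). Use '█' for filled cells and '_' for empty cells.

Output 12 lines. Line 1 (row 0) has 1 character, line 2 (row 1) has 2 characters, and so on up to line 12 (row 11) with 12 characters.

r0=0: █
r1=1: ██
r2=10: █_█
r3=11: ████
r4=100: █___█
r5=101: ██__██
r6=110: █_█_█_█
r7=111: ████████
r8=1000: █_______█
r9=1001: ██______██
r10=1010: █_█_____█_█
r11=1011: ████____████

Answer: █
██
█_█
████
█___█
██__██
█_█_█_█
████████
█_______█
██______██
█_█_____█_█
████____████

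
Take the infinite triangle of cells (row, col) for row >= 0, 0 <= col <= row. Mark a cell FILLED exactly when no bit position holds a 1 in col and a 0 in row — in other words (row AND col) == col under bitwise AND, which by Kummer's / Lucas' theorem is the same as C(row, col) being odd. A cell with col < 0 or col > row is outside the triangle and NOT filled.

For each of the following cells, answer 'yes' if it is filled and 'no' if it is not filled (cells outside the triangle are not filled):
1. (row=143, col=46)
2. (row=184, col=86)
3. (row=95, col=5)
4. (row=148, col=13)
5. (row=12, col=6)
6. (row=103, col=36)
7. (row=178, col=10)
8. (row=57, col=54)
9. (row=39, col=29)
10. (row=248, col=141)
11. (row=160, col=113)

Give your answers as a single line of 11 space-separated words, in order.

(143,46): row=0b10001111, col=0b101110, row AND col = 0b1110 = 14; 14 != 46 -> empty
(184,86): row=0b10111000, col=0b1010110, row AND col = 0b10000 = 16; 16 != 86 -> empty
(95,5): row=0b1011111, col=0b101, row AND col = 0b101 = 5; 5 == 5 -> filled
(148,13): row=0b10010100, col=0b1101, row AND col = 0b100 = 4; 4 != 13 -> empty
(12,6): row=0b1100, col=0b110, row AND col = 0b100 = 4; 4 != 6 -> empty
(103,36): row=0b1100111, col=0b100100, row AND col = 0b100100 = 36; 36 == 36 -> filled
(178,10): row=0b10110010, col=0b1010, row AND col = 0b10 = 2; 2 != 10 -> empty
(57,54): row=0b111001, col=0b110110, row AND col = 0b110000 = 48; 48 != 54 -> empty
(39,29): row=0b100111, col=0b11101, row AND col = 0b101 = 5; 5 != 29 -> empty
(248,141): row=0b11111000, col=0b10001101, row AND col = 0b10001000 = 136; 136 != 141 -> empty
(160,113): row=0b10100000, col=0b1110001, row AND col = 0b100000 = 32; 32 != 113 -> empty

Answer: no no yes no no yes no no no no no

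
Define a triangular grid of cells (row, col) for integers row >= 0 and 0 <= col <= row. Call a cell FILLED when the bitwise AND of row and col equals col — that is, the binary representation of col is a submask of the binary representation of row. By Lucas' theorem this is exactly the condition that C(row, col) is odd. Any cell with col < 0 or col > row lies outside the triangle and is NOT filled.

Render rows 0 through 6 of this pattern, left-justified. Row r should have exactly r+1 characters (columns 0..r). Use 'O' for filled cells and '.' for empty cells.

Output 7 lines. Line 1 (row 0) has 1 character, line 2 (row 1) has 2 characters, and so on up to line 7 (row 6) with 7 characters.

Answer: O
OO
O.O
OOOO
O...O
OO..OO
O.O.O.O

Derivation:
r0=0: O
r1=1: OO
r2=10: O.O
r3=11: OOOO
r4=100: O...O
r5=101: OO..OO
r6=110: O.O.O.O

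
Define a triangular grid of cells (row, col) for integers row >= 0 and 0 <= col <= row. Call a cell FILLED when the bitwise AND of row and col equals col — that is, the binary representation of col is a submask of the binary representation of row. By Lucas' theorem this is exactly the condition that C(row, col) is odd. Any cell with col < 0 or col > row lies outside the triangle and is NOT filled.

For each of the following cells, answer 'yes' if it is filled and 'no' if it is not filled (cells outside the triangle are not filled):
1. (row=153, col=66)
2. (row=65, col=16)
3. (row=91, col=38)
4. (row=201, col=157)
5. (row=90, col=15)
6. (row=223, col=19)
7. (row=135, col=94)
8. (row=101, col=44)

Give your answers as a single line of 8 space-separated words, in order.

Answer: no no no no no yes no no

Derivation:
(153,66): row=0b10011001, col=0b1000010, row AND col = 0b0 = 0; 0 != 66 -> empty
(65,16): row=0b1000001, col=0b10000, row AND col = 0b0 = 0; 0 != 16 -> empty
(91,38): row=0b1011011, col=0b100110, row AND col = 0b10 = 2; 2 != 38 -> empty
(201,157): row=0b11001001, col=0b10011101, row AND col = 0b10001001 = 137; 137 != 157 -> empty
(90,15): row=0b1011010, col=0b1111, row AND col = 0b1010 = 10; 10 != 15 -> empty
(223,19): row=0b11011111, col=0b10011, row AND col = 0b10011 = 19; 19 == 19 -> filled
(135,94): row=0b10000111, col=0b1011110, row AND col = 0b110 = 6; 6 != 94 -> empty
(101,44): row=0b1100101, col=0b101100, row AND col = 0b100100 = 36; 36 != 44 -> empty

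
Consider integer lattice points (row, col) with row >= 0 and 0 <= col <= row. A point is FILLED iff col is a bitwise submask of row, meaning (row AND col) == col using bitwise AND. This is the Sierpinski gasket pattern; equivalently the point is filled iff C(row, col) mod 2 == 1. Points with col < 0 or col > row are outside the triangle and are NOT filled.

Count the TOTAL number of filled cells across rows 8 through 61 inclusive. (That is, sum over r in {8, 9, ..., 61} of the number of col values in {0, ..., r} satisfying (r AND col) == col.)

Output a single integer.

r8=1000 pc1: +2 =2
r9=1001 pc2: +4 =6
r10=1010 pc2: +4 =10
r11=1011 pc3: +8 =18
r12=1100 pc2: +4 =22
r13=1101 pc3: +8 =30
r14=1110 pc3: +8 =38
r15=1111 pc4: +16 =54
r16=10000 pc1: +2 =56
r17=10001 pc2: +4 =60
r18=10010 pc2: +4 =64
r19=10011 pc3: +8 =72
r20=10100 pc2: +4 =76
r21=10101 pc3: +8 =84
r22=10110 pc3: +8 =92
r23=10111 pc4: +16 =108
r24=11000 pc2: +4 =112
r25=11001 pc3: +8 =120
r26=11010 pc3: +8 =128
r27=11011 pc4: +16 =144
r28=11100 pc3: +8 =152
r29=11101 pc4: +16 =168
r30=11110 pc4: +16 =184
r31=11111 pc5: +32 =216
r32=100000 pc1: +2 =218
r33=100001 pc2: +4 =222
r34=100010 pc2: +4 =226
r35=100011 pc3: +8 =234
r36=100100 pc2: +4 =238
r37=100101 pc3: +8 =246
r38=100110 pc3: +8 =254
r39=100111 pc4: +16 =270
r40=101000 pc2: +4 =274
r41=101001 pc3: +8 =282
r42=101010 pc3: +8 =290
r43=101011 pc4: +16 =306
r44=101100 pc3: +8 =314
r45=101101 pc4: +16 =330
r46=101110 pc4: +16 =346
r47=101111 pc5: +32 =378
r48=110000 pc2: +4 =382
r49=110001 pc3: +8 =390
r50=110010 pc3: +8 =398
r51=110011 pc4: +16 =414
r52=110100 pc3: +8 =422
r53=110101 pc4: +16 =438
r54=110110 pc4: +16 =454
r55=110111 pc5: +32 =486
r56=111000 pc3: +8 =494
r57=111001 pc4: +16 =510
r58=111010 pc4: +16 =526
r59=111011 pc5: +32 =558
r60=111100 pc4: +16 =574
r61=111101 pc5: +32 =606

Answer: 606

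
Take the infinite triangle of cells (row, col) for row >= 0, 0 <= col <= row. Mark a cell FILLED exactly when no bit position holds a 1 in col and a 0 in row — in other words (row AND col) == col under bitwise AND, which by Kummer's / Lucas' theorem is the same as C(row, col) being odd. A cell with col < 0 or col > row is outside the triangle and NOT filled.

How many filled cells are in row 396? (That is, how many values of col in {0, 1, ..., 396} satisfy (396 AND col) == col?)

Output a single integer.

396 in binary = 110001100
popcount(396) = number of 1-bits in 110001100 = 4
A col c satisfies (396 AND c) == c iff every set bit of c is also set in 396; each of the 4 set bits of 396 can independently be on or off in c.
count = 2^4 = 16

Answer: 16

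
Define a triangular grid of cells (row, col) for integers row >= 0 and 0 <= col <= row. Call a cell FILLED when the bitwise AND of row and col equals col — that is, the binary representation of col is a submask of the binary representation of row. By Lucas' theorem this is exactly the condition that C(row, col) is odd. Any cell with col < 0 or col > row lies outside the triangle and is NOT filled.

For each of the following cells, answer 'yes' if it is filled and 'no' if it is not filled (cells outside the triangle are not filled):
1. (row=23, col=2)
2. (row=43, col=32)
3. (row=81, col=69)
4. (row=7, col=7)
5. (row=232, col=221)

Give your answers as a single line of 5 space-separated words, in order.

(23,2): row=0b10111, col=0b10, row AND col = 0b10 = 2; 2 == 2 -> filled
(43,32): row=0b101011, col=0b100000, row AND col = 0b100000 = 32; 32 == 32 -> filled
(81,69): row=0b1010001, col=0b1000101, row AND col = 0b1000001 = 65; 65 != 69 -> empty
(7,7): row=0b111, col=0b111, row AND col = 0b111 = 7; 7 == 7 -> filled
(232,221): row=0b11101000, col=0b11011101, row AND col = 0b11001000 = 200; 200 != 221 -> empty

Answer: yes yes no yes no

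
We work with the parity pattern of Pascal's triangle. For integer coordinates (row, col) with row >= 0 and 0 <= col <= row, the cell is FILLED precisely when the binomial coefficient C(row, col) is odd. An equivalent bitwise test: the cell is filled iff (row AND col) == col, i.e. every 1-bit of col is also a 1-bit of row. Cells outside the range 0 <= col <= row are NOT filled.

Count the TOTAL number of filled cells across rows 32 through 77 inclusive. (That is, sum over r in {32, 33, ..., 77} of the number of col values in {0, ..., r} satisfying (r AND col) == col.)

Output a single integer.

Answer: 600

Derivation:
r32=100000 pc1: +2 =2
r33=100001 pc2: +4 =6
r34=100010 pc2: +4 =10
r35=100011 pc3: +8 =18
r36=100100 pc2: +4 =22
r37=100101 pc3: +8 =30
r38=100110 pc3: +8 =38
r39=100111 pc4: +16 =54
r40=101000 pc2: +4 =58
r41=101001 pc3: +8 =66
r42=101010 pc3: +8 =74
r43=101011 pc4: +16 =90
r44=101100 pc3: +8 =98
r45=101101 pc4: +16 =114
r46=101110 pc4: +16 =130
r47=101111 pc5: +32 =162
r48=110000 pc2: +4 =166
r49=110001 pc3: +8 =174
r50=110010 pc3: +8 =182
r51=110011 pc4: +16 =198
r52=110100 pc3: +8 =206
r53=110101 pc4: +16 =222
r54=110110 pc4: +16 =238
r55=110111 pc5: +32 =270
r56=111000 pc3: +8 =278
r57=111001 pc4: +16 =294
r58=111010 pc4: +16 =310
r59=111011 pc5: +32 =342
r60=111100 pc4: +16 =358
r61=111101 pc5: +32 =390
r62=111110 pc5: +32 =422
r63=111111 pc6: +64 =486
r64=1000000 pc1: +2 =488
r65=1000001 pc2: +4 =492
r66=1000010 pc2: +4 =496
r67=1000011 pc3: +8 =504
r68=1000100 pc2: +4 =508
r69=1000101 pc3: +8 =516
r70=1000110 pc3: +8 =524
r71=1000111 pc4: +16 =540
r72=1001000 pc2: +4 =544
r73=1001001 pc3: +8 =552
r74=1001010 pc3: +8 =560
r75=1001011 pc4: +16 =576
r76=1001100 pc3: +8 =584
r77=1001101 pc4: +16 =600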